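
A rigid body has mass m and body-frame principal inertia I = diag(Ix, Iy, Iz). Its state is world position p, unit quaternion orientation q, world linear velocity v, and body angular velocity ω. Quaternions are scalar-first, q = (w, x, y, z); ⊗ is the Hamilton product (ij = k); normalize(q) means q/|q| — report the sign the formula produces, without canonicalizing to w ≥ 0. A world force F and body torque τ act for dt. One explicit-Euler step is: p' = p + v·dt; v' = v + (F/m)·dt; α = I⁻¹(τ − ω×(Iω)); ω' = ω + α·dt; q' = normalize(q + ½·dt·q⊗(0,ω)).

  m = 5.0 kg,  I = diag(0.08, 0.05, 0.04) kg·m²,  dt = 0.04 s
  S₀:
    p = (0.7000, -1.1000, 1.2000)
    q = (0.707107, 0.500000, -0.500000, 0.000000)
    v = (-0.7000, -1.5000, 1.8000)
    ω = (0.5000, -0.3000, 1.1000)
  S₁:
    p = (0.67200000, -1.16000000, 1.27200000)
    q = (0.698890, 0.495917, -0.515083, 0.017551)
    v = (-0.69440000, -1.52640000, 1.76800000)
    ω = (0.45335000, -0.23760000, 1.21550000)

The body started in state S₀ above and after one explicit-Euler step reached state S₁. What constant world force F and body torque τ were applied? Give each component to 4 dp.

ω₁ − ω₀ = (-0.04665000, 0.06240000, 0.11550000)
precession coupling = (0.0033, 0.0220, 0.0045)
I·α + gyro = (-0.0900, 0.1000, 0.1200)
Δv = v₁−v₀ = (0.00560000, -0.02640000, -0.03200000)
applied force F = (0.7000, -3.3000, -4.0000)

F = (0.7000, -3.3000, -4.0000)
τ = (-0.0900, 0.1000, 0.1200)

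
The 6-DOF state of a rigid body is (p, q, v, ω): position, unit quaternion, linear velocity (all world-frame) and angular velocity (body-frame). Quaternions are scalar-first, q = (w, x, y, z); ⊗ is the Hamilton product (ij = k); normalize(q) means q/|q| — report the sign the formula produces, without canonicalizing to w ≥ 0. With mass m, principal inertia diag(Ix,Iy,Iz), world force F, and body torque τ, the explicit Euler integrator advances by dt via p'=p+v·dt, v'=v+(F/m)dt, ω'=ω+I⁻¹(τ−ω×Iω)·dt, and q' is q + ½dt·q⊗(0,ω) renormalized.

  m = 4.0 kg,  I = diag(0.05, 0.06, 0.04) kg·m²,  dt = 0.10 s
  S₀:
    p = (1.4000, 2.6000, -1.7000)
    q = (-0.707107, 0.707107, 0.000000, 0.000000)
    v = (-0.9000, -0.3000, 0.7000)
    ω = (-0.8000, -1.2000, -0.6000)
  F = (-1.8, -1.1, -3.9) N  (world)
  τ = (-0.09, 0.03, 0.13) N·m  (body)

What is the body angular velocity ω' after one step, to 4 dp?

ω' = (-0.9512, -1.1580, -0.2990)

gyro term ω×Iω = (-0.0144, 0.0048, 0.0096)
α = I⁻¹(τ − ω×Iω) = (-1.5120, 0.4200, 3.0100)
new body rate ω' = (-0.9512, -1.1580, -0.2990)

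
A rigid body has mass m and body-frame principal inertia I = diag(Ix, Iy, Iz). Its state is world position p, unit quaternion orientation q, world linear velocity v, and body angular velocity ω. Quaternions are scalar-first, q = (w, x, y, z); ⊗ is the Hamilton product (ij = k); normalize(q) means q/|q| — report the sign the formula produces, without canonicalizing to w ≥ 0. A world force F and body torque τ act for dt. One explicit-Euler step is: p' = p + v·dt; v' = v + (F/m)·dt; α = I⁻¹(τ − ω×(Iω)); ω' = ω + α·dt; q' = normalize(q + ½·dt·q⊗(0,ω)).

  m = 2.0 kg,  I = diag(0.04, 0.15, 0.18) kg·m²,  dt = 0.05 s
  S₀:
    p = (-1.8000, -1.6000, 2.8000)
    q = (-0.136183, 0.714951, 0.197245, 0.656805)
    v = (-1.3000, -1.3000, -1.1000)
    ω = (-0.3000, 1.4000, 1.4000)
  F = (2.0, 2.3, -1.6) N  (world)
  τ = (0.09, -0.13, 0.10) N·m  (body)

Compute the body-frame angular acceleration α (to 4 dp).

gyro term ω×Iω = (0.0588, 0.0588, -0.0462)
(τ − ω×Iω)/I = (0.7800, -1.2587, 0.8122)

α = (0.7800, -1.2587, 0.8122)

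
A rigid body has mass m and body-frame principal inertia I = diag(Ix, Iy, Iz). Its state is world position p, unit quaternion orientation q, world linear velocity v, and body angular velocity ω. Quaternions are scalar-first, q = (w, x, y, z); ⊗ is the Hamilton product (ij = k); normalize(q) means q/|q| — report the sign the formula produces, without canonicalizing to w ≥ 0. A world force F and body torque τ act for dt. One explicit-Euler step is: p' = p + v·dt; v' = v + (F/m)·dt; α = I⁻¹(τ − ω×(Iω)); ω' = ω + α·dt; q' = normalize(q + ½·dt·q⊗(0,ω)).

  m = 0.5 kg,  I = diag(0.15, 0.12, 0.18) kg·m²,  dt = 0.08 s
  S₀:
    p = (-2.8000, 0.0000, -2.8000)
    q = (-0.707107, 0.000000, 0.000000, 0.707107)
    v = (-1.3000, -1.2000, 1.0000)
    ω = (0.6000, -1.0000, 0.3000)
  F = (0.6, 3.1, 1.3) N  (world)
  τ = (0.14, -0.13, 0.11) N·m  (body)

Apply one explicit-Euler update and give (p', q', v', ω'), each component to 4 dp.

α = I⁻¹(τ − ω×Iω) = (1.0533, -1.0383, 0.5111)
ω + α·dt = (0.6843, -1.0831, 0.3409)
q⊗(0,ω) = (-0.2121321, 0.2828428, 1.1313712, -0.2121321)
updated quaternion q' = (-0.7148, 0.0113, 0.0452, 0.6978)
a = F/m = (1.2000, 6.2000, 2.6000)
p' = p + v·dt = (-2.9040, -0.0960, -2.7200)
v + (F/m)dt = (-1.2040, -0.7040, 1.2080)

p' = (-2.9040, -0.0960, -2.7200)
q' = (-0.7148, 0.0113, 0.0452, 0.6978)
v' = (-1.2040, -0.7040, 1.2080)
ω' = (0.6843, -1.0831, 0.3409)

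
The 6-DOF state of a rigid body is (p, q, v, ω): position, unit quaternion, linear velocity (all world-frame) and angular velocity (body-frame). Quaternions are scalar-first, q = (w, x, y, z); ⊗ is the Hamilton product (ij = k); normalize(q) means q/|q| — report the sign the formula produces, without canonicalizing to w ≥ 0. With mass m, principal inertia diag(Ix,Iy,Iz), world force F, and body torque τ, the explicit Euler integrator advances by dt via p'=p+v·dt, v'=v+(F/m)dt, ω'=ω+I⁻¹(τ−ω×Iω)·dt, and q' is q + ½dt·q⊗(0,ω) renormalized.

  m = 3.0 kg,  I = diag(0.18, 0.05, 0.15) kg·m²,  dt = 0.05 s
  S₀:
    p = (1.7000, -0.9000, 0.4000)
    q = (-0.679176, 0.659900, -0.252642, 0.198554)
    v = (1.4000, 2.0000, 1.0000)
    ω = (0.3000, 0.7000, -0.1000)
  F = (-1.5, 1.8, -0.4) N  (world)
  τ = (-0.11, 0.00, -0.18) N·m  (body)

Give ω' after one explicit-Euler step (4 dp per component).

angular accel α = (-0.5722, 0.0180, -1.0180)
ω + α·dt = (0.2714, 0.7009, -0.1509)

ω' = (0.2714, 0.7009, -0.1509)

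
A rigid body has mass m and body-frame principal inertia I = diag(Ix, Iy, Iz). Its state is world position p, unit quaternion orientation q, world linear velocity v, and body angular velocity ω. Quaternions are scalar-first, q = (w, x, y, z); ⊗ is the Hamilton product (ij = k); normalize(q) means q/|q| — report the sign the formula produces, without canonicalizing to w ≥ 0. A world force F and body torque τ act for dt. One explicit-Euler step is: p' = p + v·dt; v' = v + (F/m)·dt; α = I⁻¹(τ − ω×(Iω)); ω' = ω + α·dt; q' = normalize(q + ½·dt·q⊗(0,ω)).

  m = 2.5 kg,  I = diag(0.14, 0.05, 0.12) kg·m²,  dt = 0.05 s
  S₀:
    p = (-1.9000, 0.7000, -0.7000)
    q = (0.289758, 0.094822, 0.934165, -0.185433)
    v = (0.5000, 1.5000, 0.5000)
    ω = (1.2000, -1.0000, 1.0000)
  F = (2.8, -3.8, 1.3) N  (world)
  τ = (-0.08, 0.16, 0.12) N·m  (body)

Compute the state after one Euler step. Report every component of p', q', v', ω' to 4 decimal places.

p' = (-1.8750, 0.7750, -0.6750)
q' = (0.3146, 0.1221, 0.9180, -0.2084)
v' = (0.5560, 1.4240, 0.5260)
ω' = (1.1964, -0.8640, 1.0050)

gyro term ω×Iω = (-0.0700, 0.0240, 0.1080)
angular accel α = (-0.0714, 2.7200, 0.1000)
ω + α·dt = (1.1964, -0.8640, 1.0050)
2q̇ = q⊗(0,ω) = (1.0058116, 1.0964416, -0.6070996, -0.9260620)
updated quaternion q' = (0.3146, 0.1221, 0.9180, -0.2084)
a = F/m = (1.1200, -1.5200, 0.5200)
new position p' = (-1.8750, 0.7750, -0.6750)
v' = v + a·dt = (0.5560, 1.4240, 0.5260)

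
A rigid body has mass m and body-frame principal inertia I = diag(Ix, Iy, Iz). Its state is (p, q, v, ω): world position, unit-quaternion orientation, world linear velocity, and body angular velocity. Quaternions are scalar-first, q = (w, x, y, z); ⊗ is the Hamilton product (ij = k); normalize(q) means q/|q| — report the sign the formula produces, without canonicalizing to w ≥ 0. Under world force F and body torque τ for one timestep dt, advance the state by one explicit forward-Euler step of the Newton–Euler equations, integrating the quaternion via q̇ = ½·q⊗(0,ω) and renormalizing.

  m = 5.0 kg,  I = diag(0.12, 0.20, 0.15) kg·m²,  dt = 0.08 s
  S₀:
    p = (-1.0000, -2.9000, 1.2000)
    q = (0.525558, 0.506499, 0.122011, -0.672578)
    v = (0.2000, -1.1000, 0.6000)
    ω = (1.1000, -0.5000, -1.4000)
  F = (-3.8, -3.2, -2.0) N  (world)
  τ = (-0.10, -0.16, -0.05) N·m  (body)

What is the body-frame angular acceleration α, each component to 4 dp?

α = (-0.5417, -1.0310, -0.0400)

ω×(Iω) gyroscopic = (-0.0350, 0.0462, -0.0440)
(τ − ω×Iω)/I = (-0.5417, -1.0310, -0.0400)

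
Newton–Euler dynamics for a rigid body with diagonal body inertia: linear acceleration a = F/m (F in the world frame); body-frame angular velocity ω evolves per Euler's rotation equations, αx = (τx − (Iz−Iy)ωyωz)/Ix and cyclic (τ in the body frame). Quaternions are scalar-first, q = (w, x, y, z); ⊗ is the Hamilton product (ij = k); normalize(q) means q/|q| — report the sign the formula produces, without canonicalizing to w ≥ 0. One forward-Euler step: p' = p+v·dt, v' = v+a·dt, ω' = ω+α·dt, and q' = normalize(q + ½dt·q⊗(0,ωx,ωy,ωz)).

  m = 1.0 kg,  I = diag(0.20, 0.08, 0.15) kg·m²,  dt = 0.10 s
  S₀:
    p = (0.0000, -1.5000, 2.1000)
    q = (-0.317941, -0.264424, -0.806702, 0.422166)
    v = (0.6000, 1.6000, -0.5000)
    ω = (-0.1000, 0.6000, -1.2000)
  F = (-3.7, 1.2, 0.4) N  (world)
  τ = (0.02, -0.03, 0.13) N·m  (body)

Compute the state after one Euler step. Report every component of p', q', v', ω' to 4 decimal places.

α = I⁻¹(τ − ω×Iω) = (0.3520, -0.4500, 0.8187)
new body rate ω' = (-0.0648, 0.5550, -1.1181)
q⊗(0,ω) = (0.9641780, 0.7465369, -0.5502900, 0.1422046)
q + ½dt·q⊗(0,ω), renormalized = (-0.2691, -0.2266, -0.8323, 0.4283)
p' = p + v·dt = (0.0600, -1.3400, 2.0500)
v + (F/m)dt = (0.2300, 1.7200, -0.4600)

p' = (0.0600, -1.3400, 2.0500)
q' = (-0.2691, -0.2266, -0.8323, 0.4283)
v' = (0.2300, 1.7200, -0.4600)
ω' = (-0.0648, 0.5550, -1.1181)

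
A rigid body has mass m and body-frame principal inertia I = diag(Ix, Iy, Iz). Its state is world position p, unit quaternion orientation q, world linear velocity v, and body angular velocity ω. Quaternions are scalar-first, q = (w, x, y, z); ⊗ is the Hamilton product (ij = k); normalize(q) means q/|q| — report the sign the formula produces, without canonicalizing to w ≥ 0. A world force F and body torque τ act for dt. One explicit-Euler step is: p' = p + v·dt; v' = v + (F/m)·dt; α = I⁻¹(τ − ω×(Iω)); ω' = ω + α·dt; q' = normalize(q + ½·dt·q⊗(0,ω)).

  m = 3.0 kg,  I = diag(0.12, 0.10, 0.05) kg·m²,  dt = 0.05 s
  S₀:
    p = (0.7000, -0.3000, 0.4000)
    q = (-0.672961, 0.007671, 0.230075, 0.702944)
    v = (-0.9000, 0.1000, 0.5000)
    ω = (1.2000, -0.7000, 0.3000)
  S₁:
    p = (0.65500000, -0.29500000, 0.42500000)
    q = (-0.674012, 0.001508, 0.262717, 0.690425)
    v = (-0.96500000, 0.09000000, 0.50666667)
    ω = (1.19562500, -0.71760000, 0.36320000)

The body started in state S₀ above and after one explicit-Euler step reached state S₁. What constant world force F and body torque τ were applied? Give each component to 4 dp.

velocity change Δv = (-0.06500000, -0.01000000, 0.00666667)
m·(v₁−v₀)/dt = (-3.9000, -0.6000, 0.4000)
rate change Δω = (-0.00437500, -0.01760000, 0.06320000)
ω₀×(Iω₀) = (0.0105, 0.0252, 0.0168)
τ = I·(Δω/dt) + ω₀×(Iω₀) = (0.0000, -0.0100, 0.0800)

F = (-3.9000, -0.6000, 0.4000)
τ = (0.0000, -0.0100, 0.0800)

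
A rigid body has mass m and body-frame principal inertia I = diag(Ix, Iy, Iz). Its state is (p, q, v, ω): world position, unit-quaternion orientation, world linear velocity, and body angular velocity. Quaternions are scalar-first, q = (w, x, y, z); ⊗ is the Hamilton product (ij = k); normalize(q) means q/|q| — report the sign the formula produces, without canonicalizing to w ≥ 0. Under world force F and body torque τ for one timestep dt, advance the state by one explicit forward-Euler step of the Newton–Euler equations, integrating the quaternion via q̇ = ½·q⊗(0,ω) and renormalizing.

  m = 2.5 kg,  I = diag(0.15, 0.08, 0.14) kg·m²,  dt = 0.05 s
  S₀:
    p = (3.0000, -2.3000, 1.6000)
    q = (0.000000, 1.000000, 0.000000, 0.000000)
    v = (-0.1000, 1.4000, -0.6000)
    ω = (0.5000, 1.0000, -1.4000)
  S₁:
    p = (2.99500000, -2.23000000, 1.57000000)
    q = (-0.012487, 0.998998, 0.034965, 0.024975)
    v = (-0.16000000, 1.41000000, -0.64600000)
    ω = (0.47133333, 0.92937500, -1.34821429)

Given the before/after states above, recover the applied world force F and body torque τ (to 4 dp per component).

F = (-3.0000, 0.5000, -2.3000)
τ = (-0.1700, -0.1200, 0.1100)

ω₁ − ω₀ = (-0.02866667, -0.07062500, 0.05178571)
gyro term ω₀×Iω₀ = (-0.0840, -0.0070, -0.0350)
τ = I·(Δω/dt) + ω₀×(Iω₀) = (-0.1700, -0.1200, 0.1100)
v₁ − v₀ = (-0.06000000, 0.01000000, -0.04600000)
F = m·Δv/dt = (-3.0000, 0.5000, -2.3000)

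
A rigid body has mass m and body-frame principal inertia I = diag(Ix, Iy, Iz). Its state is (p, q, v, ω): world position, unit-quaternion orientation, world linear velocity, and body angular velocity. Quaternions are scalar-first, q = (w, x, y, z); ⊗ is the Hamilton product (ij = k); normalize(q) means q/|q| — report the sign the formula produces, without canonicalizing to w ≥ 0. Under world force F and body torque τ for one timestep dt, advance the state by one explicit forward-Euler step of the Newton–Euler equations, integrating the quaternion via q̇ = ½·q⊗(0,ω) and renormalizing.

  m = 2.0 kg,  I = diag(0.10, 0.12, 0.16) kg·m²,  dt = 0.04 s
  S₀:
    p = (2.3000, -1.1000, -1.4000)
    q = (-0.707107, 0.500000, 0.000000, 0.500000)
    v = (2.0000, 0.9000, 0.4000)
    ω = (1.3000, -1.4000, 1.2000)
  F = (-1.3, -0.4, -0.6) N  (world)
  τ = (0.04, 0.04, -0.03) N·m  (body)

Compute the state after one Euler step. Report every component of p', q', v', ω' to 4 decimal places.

α = I⁻¹(τ − ω×Iω) = (1.0720, 1.1133, 0.0400)
new body rate ω' = (1.3429, -1.3555, 1.2016)
q⊗(0,ω) = (-1.2500000, -0.2192391, 1.0399498, -1.5485284)
updated quaternion q' = (-0.7314, 0.4951, 0.0208, 0.4686)
linear accel F/m = (-0.6500, -0.2000, -0.3000)
p + v·dt = (2.3800, -1.0640, -1.3840)
new velocity v' = (1.9740, 0.8920, 0.3880)

p' = (2.3800, -1.0640, -1.3840)
q' = (-0.7314, 0.4951, 0.0208, 0.4686)
v' = (1.9740, 0.8920, 0.3880)
ω' = (1.3429, -1.3555, 1.2016)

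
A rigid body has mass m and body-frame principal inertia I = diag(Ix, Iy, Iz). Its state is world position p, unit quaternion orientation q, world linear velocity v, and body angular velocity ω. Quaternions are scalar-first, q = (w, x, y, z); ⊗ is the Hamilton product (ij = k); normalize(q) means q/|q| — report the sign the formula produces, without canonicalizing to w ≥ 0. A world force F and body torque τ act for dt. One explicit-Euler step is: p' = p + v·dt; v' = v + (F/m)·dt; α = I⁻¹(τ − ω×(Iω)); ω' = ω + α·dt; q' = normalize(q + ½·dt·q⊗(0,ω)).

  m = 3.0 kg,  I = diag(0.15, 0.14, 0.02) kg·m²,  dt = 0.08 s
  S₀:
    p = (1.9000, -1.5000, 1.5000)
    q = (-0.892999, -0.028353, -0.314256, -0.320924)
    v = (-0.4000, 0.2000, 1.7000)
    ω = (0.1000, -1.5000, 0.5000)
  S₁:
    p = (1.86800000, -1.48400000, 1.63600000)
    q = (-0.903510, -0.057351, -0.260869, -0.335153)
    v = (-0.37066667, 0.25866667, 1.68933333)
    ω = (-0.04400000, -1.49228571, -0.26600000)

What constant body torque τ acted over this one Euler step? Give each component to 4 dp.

rate change Δω = (-0.14400000, 0.00771429, -0.76600000)
gyro term ω₀×Iω₀ = (0.0900, 0.0065, 0.0015)
applied torque τ = (-0.1800, 0.0200, -0.1900)

τ = (-0.1800, 0.0200, -0.1900)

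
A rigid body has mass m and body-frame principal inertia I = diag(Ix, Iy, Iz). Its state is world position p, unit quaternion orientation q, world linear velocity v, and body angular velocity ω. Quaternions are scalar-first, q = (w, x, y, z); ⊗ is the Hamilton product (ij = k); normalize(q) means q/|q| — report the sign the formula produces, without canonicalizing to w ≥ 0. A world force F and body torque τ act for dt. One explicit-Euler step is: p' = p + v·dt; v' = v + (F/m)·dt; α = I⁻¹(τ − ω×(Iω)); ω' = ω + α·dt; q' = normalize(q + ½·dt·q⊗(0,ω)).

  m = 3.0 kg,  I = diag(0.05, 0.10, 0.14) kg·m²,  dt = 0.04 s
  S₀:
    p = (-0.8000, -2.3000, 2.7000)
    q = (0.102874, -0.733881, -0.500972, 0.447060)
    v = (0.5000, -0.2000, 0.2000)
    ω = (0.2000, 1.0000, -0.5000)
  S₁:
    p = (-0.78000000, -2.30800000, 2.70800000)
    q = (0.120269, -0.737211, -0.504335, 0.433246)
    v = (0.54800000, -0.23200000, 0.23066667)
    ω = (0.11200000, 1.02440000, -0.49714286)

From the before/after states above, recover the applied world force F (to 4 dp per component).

velocity change Δv = (0.04800000, -0.03200000, 0.03066667)
m·(v₁−v₀)/dt = (3.6000, -2.4000, 2.3000)

F = (3.6000, -2.4000, 2.3000)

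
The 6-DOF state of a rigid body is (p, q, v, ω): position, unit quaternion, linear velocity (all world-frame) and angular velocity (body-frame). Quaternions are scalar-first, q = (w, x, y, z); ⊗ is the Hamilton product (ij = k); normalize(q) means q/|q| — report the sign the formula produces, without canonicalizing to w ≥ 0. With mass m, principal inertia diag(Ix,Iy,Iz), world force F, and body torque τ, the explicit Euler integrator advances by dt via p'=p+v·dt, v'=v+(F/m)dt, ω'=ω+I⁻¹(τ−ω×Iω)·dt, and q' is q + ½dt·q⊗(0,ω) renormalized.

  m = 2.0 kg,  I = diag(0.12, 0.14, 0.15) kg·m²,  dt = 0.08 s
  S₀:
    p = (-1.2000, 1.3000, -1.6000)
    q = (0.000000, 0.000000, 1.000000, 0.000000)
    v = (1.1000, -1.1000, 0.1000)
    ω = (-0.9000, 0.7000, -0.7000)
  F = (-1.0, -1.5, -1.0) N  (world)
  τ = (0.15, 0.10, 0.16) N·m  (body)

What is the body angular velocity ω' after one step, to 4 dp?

ω' = (-0.7967, 0.7679, -0.6079)

gyro term ω×Iω = (-0.0049, -0.0189, -0.0126)
(τ − ω×Iω)/I = (1.2908, 0.8493, 1.1507)
ω + α·dt = (-0.7967, 0.7679, -0.6079)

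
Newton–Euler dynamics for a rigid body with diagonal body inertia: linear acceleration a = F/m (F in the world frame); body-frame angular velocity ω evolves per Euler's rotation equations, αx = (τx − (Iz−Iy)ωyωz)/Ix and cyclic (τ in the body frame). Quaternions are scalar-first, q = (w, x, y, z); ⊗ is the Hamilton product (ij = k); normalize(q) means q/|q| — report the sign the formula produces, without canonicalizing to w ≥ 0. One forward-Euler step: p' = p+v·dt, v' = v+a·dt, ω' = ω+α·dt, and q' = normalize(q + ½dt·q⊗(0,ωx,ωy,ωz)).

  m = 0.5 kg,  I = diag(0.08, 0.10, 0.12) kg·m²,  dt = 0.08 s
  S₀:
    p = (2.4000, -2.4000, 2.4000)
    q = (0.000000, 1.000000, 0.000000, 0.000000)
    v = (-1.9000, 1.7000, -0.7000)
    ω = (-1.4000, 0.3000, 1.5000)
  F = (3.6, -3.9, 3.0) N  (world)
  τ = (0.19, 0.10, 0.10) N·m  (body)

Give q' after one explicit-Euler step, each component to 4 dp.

q' = (0.0558, 0.9966, -0.0598, 0.0120)

2q̇ = q⊗(0,ω) = (1.4000000, 0.0000000, -1.5000000, 0.3000000)
updated quaternion q' = (0.0558, 0.9966, -0.0598, 0.0120)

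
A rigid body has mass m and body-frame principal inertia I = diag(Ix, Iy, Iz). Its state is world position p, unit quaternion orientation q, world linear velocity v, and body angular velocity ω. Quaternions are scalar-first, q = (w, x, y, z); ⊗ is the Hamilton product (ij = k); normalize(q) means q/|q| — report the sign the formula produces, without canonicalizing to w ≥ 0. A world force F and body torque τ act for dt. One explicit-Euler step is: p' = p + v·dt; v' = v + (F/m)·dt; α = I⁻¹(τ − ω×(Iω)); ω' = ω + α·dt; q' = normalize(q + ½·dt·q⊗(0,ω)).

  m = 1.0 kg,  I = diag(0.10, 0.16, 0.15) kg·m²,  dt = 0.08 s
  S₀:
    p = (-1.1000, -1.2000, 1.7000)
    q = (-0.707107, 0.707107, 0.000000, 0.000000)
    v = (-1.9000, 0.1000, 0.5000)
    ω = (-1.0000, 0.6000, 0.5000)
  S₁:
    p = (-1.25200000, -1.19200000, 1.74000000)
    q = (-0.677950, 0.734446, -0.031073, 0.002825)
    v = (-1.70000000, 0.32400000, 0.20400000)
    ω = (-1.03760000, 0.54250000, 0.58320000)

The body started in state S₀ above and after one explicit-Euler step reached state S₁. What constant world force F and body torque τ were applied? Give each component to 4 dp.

F = (2.5000, 2.8000, -3.7000)
τ = (-0.0500, -0.0900, 0.1200)

Δv = v₁−v₀ = (0.20000000, 0.22400000, -0.29600000)
m·(v₁−v₀)/dt = (2.5000, 2.8000, -3.7000)
ω₁ − ω₀ = (-0.03760000, -0.05750000, 0.08320000)
gyro term ω₀×Iω₀ = (-0.0030, 0.0250, -0.0360)
applied torque τ = (-0.0500, -0.0900, 0.1200)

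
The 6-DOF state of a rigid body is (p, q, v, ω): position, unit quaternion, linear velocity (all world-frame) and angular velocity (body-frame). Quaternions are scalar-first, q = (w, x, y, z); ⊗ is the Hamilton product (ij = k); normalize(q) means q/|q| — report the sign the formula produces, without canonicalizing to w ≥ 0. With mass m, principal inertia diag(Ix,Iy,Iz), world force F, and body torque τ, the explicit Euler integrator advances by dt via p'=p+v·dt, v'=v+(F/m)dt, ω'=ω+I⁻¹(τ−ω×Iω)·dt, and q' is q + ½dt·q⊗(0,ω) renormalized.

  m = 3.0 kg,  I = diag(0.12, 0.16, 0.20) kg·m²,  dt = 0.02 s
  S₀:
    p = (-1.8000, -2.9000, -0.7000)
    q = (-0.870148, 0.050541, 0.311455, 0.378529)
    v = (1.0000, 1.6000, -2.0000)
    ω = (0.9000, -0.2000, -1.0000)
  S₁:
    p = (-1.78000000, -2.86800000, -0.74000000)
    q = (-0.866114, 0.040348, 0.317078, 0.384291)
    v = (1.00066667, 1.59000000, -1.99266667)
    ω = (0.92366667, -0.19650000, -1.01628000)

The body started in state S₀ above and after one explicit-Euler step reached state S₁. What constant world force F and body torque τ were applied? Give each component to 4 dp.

Δω = ω₁−ω₀ = (0.02366667, 0.00350000, -0.01628000)
gyro term ω₀×Iω₀ = (0.0080, 0.0720, -0.0072)
τ = I·(Δω/dt) + ω₀×(Iω₀) = (0.1500, 0.1000, -0.1700)
Δv = v₁−v₀ = (0.00066667, -0.01000000, 0.00733333)
m·(v₁−v₀)/dt = (0.1000, -1.5000, 1.1000)

F = (0.1000, -1.5000, 1.1000)
τ = (0.1500, 0.1000, -0.1700)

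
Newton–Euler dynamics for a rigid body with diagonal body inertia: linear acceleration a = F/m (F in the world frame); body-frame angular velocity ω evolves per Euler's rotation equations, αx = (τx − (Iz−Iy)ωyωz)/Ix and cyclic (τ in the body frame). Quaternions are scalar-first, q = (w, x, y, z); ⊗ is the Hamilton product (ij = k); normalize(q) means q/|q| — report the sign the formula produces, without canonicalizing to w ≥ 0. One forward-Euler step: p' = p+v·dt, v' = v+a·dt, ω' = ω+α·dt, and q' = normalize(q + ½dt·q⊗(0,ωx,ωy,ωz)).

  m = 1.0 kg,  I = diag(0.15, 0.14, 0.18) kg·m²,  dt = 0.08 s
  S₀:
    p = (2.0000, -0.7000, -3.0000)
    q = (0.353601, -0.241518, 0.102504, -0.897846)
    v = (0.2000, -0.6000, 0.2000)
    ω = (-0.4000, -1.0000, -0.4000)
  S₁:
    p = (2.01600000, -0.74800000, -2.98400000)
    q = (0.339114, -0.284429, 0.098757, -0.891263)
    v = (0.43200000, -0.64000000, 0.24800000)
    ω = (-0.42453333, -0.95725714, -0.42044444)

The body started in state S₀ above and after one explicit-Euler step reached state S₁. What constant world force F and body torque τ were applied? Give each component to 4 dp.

v₁ − v₀ = (0.23200000, -0.04000000, 0.04800000)
m·(v₁−v₀)/dt = (2.9000, -0.5000, 0.6000)
Δω = ω₁−ω₀ = (-0.02453333, 0.04274286, -0.02044444)
gyro term ω₀×Iω₀ = (0.0160, -0.0048, -0.0040)
I·α + gyro = (-0.0300, 0.0700, -0.0500)

F = (2.9000, -0.5000, 0.6000)
τ = (-0.0300, 0.0700, -0.0500)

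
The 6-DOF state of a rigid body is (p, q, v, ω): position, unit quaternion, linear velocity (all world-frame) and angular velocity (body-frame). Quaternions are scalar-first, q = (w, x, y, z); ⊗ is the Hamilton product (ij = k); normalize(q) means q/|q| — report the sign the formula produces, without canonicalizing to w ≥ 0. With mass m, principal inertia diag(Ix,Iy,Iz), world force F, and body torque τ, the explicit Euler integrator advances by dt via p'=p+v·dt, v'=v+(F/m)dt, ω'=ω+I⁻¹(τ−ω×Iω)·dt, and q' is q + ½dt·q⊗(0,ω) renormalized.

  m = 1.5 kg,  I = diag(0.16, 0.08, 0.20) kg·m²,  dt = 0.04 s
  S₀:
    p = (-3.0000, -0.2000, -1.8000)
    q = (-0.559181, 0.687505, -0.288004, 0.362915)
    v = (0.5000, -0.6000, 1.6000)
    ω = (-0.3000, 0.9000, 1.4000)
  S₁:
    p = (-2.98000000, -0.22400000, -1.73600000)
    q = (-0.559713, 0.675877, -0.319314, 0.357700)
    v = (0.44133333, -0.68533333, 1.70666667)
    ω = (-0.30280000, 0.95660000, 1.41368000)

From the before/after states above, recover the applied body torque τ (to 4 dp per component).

τ = (0.1400, 0.1300, 0.0900)

Δω = ω₁−ω₀ = (-0.00280000, 0.05660000, 0.01368000)
I·α + gyro = (0.1400, 0.1300, 0.0900)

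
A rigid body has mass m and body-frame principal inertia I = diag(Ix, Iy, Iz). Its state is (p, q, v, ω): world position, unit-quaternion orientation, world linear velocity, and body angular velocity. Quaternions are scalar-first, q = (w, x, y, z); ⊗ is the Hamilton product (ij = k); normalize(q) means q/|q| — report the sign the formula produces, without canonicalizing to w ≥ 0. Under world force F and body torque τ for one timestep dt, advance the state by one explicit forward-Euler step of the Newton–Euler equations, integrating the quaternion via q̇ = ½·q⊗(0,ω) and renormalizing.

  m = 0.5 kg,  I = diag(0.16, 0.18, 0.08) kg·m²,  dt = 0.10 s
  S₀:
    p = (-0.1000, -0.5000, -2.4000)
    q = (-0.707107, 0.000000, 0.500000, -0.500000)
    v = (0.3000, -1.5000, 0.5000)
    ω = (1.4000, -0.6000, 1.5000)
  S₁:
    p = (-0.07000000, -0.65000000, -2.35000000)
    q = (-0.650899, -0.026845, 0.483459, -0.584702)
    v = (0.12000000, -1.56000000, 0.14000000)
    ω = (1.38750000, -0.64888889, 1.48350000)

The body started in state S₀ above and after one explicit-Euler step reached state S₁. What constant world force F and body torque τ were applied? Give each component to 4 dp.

v₁ − v₀ = (-0.18000000, -0.06000000, -0.36000000)
m·(v₁−v₀)/dt = (-0.9000, -0.3000, -1.8000)
rate change Δω = (-0.01250000, -0.04888889, -0.01650000)
I·α + gyro = (0.0700, 0.0800, -0.0300)

F = (-0.9000, -0.3000, -1.8000)
τ = (0.0700, 0.0800, -0.0300)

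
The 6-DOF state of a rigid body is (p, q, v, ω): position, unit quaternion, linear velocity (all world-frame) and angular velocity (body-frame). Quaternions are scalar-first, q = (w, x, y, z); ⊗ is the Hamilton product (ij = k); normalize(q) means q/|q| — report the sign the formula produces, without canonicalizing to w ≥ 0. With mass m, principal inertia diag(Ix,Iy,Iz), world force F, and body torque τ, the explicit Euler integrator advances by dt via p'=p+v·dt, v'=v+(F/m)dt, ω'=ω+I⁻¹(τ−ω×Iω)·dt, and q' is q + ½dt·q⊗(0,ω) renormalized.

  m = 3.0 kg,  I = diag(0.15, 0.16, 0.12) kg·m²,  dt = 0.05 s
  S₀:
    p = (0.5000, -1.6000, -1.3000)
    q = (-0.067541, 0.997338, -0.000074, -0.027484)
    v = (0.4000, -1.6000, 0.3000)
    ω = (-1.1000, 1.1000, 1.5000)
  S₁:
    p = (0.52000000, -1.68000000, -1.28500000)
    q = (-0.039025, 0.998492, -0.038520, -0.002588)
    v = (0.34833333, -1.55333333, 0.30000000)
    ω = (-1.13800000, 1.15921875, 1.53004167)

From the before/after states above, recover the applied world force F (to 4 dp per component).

Δv = v₁−v₀ = (-0.05166667, 0.04666667, 0.00000000)
F = m·Δv/dt = (-3.1000, 2.8000, 0.0000)

F = (-3.1000, 2.8000, 0.0000)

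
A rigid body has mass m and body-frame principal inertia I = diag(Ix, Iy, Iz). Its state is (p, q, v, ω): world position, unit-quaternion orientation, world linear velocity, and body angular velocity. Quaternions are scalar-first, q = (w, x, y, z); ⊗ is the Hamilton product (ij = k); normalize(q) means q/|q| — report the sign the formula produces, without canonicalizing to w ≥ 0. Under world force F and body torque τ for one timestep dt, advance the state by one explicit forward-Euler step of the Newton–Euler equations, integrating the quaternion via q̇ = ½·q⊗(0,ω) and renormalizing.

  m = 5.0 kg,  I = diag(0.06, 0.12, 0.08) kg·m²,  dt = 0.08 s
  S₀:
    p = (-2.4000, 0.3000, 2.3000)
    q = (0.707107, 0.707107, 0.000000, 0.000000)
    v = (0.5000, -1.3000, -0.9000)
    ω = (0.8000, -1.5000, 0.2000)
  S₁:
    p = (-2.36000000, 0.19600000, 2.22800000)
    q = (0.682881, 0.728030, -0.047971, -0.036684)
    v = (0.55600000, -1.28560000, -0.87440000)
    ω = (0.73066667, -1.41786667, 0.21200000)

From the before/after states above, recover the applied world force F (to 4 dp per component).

velocity change Δv = (0.05600000, 0.01440000, 0.02560000)
applied force F = (3.5000, 0.9000, 1.6000)

F = (3.5000, 0.9000, 1.6000)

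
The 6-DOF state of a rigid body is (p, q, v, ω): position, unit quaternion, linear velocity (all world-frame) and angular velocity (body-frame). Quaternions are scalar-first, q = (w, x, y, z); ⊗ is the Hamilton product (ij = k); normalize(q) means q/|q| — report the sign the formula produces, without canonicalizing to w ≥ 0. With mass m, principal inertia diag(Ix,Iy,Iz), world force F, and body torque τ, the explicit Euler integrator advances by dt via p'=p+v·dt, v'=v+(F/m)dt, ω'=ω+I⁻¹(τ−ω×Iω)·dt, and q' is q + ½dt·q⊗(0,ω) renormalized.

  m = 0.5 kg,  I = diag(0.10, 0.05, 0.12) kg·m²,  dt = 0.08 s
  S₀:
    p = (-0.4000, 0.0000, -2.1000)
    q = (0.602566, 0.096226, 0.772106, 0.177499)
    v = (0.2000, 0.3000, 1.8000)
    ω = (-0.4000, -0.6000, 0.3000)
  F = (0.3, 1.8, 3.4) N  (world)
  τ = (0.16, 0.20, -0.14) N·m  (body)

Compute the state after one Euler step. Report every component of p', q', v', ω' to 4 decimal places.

p + v·dt = (-0.3840, 0.0240, -1.9560)
new velocity v' = (0.2480, 0.5880, 2.3440)
α = I⁻¹(τ − ω×Iω) = (1.7260, 3.9520, -1.0667)
new body rate ω' = (-0.2619, -0.2838, 0.2147)
q⊗(0,ω) = (0.4485043, 0.0971048, -0.4614070, 0.4318766)
updated quaternion q' = (0.6202, 0.1001, 0.7533, 0.1947)

p' = (-0.3840, 0.0240, -1.9560)
q' = (0.6202, 0.1001, 0.7533, 0.1947)
v' = (0.2480, 0.5880, 2.3440)
ω' = (-0.2619, -0.2838, 0.2147)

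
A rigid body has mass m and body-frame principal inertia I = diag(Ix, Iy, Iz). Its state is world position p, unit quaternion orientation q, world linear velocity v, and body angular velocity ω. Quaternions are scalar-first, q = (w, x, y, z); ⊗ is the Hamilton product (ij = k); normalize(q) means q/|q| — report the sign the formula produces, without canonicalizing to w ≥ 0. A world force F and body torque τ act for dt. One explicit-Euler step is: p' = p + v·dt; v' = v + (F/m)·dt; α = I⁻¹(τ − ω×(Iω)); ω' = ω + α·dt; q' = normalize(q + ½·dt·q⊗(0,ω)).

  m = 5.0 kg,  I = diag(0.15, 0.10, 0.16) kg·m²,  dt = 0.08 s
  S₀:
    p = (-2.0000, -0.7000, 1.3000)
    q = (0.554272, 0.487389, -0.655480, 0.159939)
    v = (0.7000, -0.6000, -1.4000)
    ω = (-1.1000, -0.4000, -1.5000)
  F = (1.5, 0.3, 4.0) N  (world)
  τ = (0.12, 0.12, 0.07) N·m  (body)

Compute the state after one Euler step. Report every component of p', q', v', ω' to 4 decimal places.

p' = (-1.9440, -0.7480, 1.1880)
q' = (0.5732, 0.5034, -0.6403, 0.0898)
v' = (0.7240, -0.5952, -1.3360)
ω' = (-1.0552, -0.2908, -1.4540)

(τ − ω×Iω)/I = (0.5600, 1.3650, 0.5750)
new body rate ω' = (-1.0552, -0.2908, -1.4540)
q⊗(0,ω) = (0.5138444, 0.4374964, 0.3334418, -1.7473916)
updated quaternion q' = (0.5732, 0.5034, -0.6403, 0.0898)
p + v·dt = (-1.9440, -0.7480, 1.1880)
v' = v + a·dt = (0.7240, -0.5952, -1.3360)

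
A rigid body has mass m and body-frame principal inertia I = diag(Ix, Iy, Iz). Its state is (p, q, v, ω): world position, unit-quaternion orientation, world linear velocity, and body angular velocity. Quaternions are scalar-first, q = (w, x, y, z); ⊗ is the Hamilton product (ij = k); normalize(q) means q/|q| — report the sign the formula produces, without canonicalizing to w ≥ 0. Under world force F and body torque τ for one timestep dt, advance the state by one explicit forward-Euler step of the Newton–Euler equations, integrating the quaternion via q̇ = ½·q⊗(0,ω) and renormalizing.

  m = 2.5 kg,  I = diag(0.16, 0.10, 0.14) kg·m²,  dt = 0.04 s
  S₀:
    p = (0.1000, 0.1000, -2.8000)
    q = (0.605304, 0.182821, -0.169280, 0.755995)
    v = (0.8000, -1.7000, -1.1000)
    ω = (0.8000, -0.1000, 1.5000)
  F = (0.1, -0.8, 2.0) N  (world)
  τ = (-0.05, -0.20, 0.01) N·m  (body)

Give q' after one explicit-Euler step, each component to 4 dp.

q' = (0.5790, 0.1888, -0.1638, 0.7760)

q⊗(0,ω) = (-1.2971773, 0.3059227, 0.2700341, 1.0250979)
updated quaternion q' = (0.5790, 0.1888, -0.1638, 0.7760)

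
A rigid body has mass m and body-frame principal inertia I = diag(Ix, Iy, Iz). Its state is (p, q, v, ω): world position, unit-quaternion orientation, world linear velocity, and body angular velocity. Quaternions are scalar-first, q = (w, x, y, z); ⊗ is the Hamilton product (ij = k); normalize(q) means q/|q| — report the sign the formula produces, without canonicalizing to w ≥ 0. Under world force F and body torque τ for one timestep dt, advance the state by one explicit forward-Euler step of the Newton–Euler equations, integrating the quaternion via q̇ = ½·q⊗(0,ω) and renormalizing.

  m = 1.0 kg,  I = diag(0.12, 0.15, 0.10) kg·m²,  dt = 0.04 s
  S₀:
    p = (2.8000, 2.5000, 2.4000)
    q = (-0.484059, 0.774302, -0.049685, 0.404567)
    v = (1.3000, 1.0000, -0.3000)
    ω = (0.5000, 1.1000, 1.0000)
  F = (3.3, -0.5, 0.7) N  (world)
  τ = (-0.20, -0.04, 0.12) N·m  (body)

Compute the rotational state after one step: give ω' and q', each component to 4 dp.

angular accel α = (-1.2083, -0.3333, 1.0350)
ω + α·dt = (0.4517, 1.0867, 1.0414)
2q̇ = q⊗(0,ω) = (-0.7370645, -0.7367382, -1.1044834, 0.3925157)
q' = normalize(q + ½dt·q⊗(0,ω)) = (-0.4986, 0.7592, -0.0717, 0.4122)

ω' = (0.4517, 1.0867, 1.0414)
q' = (-0.4986, 0.7592, -0.0717, 0.4122)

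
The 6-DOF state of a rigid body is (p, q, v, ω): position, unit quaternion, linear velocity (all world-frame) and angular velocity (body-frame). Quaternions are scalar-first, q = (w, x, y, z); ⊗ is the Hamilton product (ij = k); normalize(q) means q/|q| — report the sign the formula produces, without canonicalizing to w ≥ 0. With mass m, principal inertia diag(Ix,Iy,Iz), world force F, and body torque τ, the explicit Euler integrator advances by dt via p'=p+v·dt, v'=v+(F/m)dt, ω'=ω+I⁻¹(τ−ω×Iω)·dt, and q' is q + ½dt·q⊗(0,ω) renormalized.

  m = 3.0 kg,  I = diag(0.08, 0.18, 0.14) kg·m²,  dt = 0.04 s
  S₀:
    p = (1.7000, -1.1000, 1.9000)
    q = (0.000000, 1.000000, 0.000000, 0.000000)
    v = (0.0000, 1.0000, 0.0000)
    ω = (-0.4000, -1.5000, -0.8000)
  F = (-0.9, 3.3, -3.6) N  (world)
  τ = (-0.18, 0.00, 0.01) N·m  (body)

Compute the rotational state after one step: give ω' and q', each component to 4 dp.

ω' = (-0.4660, -1.4957, -0.8143)
q' = (0.0080, 0.9994, 0.0160, -0.0300)

angular accel α = (-1.6500, 0.1067, -0.3571)
new body rate ω' = (-0.4660, -1.4957, -0.8143)
Hamilton product q⊗(0,ω) = (0.4000000, 0.0000000, 0.8000000, -1.5000000)
updated quaternion q' = (0.0080, 0.9994, 0.0160, -0.0300)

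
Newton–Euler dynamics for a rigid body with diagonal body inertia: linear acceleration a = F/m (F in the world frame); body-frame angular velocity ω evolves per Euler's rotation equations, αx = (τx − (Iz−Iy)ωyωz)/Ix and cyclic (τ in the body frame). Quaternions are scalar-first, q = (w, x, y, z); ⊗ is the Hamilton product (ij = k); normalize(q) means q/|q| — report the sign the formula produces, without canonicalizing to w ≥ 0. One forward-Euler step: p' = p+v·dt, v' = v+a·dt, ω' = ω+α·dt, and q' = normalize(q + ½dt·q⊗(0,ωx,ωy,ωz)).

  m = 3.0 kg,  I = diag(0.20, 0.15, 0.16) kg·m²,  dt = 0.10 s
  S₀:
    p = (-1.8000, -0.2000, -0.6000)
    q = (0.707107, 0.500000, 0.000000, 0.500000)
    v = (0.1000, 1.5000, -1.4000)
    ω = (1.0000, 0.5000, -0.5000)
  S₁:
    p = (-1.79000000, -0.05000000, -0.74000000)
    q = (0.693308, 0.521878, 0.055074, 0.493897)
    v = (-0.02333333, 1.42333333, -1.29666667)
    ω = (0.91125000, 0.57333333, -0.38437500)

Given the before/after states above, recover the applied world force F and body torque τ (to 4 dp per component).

F = (-3.7000, -2.3000, 3.1000)
τ = (-0.1800, 0.0900, 0.1600)

Δω = ω₁−ω₀ = (-0.08875000, 0.07333333, 0.11562500)
precession coupling = (-0.0025, -0.0200, -0.0250)
τ = I·(Δω/dt) + ω₀×(Iω₀) = (-0.1800, 0.0900, 0.1600)
Δv = v₁−v₀ = (-0.12333333, -0.07666667, 0.10333333)
m·(v₁−v₀)/dt = (-3.7000, -2.3000, 3.1000)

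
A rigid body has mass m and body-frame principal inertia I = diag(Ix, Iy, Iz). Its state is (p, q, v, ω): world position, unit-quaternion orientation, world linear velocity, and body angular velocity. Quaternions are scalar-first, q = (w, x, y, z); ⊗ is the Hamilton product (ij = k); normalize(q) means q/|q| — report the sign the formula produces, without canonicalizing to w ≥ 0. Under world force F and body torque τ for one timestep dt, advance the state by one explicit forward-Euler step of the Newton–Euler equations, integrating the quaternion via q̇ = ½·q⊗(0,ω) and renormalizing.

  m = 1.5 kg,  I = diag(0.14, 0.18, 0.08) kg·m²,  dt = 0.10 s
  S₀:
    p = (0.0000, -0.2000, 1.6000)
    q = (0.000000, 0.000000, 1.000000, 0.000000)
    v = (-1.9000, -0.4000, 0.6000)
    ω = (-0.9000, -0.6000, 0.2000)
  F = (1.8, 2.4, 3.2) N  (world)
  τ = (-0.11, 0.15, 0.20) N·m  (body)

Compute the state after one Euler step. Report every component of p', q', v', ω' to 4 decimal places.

p' = (-0.1900, -0.2400, 1.6600)
q' = (0.0300, 0.0100, 0.9985, 0.0449)
v' = (-1.7800, -0.2400, 0.8133)
ω' = (-0.9871, -0.5107, 0.4230)

a = (1.2000, 1.6000, 2.1333)
p' = p + v·dt = (-0.1900, -0.2400, 1.6600)
v + (F/m)dt = (-1.7800, -0.2400, 0.8133)
precession coupling ω×(Iω) = (0.0120, -0.0108, 0.0216)
(τ − ω×Iω)/I = (-0.8714, 0.8933, 2.2300)
ω + α·dt = (-0.9871, -0.5107, 0.4230)
2q̇ = q⊗(0,ω) = (0.6000000, 0.2000000, 0.0000000, 0.9000000)
q + ½dt·q⊗(0,ω), renormalized = (0.0300, 0.0100, 0.9985, 0.0449)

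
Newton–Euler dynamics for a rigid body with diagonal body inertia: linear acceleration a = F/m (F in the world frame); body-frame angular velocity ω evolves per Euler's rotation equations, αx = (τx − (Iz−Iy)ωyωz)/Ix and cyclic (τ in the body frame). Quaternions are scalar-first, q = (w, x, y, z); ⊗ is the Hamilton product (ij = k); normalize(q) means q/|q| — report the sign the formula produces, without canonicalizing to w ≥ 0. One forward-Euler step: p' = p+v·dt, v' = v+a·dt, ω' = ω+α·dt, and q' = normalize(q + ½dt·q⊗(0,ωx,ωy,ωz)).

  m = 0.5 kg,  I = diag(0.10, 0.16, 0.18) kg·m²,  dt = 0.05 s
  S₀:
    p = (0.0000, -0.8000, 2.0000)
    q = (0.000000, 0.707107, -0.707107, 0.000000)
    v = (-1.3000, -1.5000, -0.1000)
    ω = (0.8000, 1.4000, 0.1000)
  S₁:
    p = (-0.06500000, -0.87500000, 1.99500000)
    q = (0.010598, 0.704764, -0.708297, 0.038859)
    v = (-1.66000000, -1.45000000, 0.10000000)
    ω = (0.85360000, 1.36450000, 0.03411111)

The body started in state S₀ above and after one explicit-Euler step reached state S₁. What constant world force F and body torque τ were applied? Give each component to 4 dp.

velocity change Δv = (-0.36000000, 0.05000000, 0.20000000)
F = m·Δv/dt = (-3.6000, 0.5000, 2.0000)
ω₁ − ω₀ = (0.05360000, -0.03550000, -0.06588889)
precession coupling = (0.0028, -0.0064, 0.0672)
applied torque τ = (0.1100, -0.1200, -0.1700)

F = (-3.6000, 0.5000, 2.0000)
τ = (0.1100, -0.1200, -0.1700)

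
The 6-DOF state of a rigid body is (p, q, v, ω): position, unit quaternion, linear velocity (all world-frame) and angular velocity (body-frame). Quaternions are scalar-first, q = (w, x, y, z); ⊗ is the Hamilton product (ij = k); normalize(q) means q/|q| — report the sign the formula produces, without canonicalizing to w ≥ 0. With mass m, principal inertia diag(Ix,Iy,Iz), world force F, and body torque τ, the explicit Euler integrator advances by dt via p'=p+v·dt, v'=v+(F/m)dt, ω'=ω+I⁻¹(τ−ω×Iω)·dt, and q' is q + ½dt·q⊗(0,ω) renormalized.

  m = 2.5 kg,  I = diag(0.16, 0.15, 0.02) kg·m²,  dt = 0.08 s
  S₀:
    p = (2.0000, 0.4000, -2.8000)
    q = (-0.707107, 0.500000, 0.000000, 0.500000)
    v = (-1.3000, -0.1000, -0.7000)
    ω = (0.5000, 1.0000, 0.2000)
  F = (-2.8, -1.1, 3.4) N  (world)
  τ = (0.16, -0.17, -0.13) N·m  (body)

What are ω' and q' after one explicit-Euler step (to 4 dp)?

(τ − ω×Iω)/I = (1.1625, -1.2267, -6.2500)
ω + α·dt = (0.5930, 0.9019, -0.3000)
2q̇ = q⊗(0,ω) = (-0.3500000, -0.8535535, -0.5571070, 0.3585786)
q + ½dt·q⊗(0,ω), renormalized = (-0.7204, 0.4654, -0.0223, 0.5138)

ω' = (0.5930, 0.9019, -0.3000)
q' = (-0.7204, 0.4654, -0.0223, 0.5138)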